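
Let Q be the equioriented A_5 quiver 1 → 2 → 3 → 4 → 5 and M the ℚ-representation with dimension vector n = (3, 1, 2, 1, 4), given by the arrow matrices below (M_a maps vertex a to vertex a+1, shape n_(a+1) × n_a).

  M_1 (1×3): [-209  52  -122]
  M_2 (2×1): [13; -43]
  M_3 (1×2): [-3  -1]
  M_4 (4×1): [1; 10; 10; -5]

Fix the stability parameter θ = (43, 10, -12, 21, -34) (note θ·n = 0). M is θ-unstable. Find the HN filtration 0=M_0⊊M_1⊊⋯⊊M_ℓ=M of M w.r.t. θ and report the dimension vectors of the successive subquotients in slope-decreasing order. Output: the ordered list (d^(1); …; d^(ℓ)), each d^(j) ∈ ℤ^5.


Barcode: M ≅ I[1,1]^2, I[1,5], I[3,3], I[5,5]^3. HN layers by μ_θ (4 steps, strictly decreasing):
  μ^(1)=43; μ^(2)=28/5; μ^(3)=-12; μ^(4)=-34

((2, 0, 0, 0, 0); (1, 1, 1, 1, 1); (0, 0, 1, 0, 0); (0, 0, 0, 0, 3))


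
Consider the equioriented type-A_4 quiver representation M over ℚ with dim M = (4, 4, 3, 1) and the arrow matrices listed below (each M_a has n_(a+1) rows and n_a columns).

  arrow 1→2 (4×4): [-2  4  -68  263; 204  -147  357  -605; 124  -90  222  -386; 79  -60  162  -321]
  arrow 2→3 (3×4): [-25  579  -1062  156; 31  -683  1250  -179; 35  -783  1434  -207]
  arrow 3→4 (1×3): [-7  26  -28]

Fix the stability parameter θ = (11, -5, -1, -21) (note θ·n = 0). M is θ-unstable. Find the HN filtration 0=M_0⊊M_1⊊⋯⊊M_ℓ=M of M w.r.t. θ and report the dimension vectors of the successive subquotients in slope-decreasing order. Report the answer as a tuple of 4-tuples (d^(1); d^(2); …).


Via rank(M_{q-1}∘⋯∘M_p): M ≅ I[1,1], I[1,2], I[1,3], I[1,4], I[2,2], I[3,3].
μ_θ-semistable layers: μ^(1)=11; μ^(2)=3; μ^(3)=5/3; μ^(4)=-1; μ^(5)=-4; μ^(6)=-5

((1, 0, 0, 0); (1, 1, 0, 0); (1, 1, 1, 0); (0, 0, 1, 0); (1, 1, 1, 1); (0, 1, 0, 0))


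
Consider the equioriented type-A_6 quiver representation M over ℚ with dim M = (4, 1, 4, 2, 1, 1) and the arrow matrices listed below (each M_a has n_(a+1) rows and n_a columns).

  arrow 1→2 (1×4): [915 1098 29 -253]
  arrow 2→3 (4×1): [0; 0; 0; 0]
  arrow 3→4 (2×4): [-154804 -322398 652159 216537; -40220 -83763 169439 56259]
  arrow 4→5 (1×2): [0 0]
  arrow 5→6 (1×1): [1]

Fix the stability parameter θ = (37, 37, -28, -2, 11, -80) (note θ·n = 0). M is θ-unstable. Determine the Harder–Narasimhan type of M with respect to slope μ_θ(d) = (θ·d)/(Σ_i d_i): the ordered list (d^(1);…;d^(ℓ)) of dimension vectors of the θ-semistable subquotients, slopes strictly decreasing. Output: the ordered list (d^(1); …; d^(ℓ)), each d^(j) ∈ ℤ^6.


Barcode: M ≅ I[1,1]^3, I[1,2], I[3,3]^2, I[3,4]^2, I[5,6]. HN layers by μ_θ (4 steps, strictly decreasing):
  μ^(1)=37; μ^(2)=-2; μ^(3)=-28; μ^(4)=-69/2

((4, 1, 0, 0, 0, 0); (0, 0, 0, 2, 0, 0); (0, 0, 4, 0, 0, 0); (0, 0, 0, 0, 1, 1))


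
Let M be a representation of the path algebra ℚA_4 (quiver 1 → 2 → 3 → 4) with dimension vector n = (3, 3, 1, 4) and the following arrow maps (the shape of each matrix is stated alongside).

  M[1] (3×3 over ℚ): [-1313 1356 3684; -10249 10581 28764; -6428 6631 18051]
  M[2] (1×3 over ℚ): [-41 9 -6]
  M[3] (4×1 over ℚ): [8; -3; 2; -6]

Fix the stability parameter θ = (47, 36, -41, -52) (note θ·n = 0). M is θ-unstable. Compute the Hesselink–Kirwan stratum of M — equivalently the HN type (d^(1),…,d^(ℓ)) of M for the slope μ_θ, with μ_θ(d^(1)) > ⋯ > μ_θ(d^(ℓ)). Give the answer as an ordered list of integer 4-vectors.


Via rank(M_{q-1}∘⋯∘M_p): M ≅ I[1,2]^2, I[1,4], I[4,4]^3.
μ_θ-semistable layers: μ^(1)=83/2; μ^(2)=-5/2; μ^(3)=-52

((2, 2, 0, 0); (1, 1, 1, 1); (0, 0, 0, 3))


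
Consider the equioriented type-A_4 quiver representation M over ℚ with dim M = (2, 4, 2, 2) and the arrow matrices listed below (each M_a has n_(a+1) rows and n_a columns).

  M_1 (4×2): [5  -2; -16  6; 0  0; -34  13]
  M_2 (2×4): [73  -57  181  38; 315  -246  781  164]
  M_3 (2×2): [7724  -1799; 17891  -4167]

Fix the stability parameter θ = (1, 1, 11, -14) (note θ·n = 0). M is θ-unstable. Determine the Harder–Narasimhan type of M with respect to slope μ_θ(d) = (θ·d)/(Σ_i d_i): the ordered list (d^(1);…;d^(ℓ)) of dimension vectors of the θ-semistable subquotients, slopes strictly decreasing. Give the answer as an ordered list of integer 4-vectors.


Barcode: M ≅ I[1,2], I[1,4], I[2,2], I[2,4]. HN layers by μ_θ (3 steps, strictly decreasing):
  μ^(1)=1; μ^(2)=-1/4; μ^(3)=-2/3

((1, 2, 0, 0); (1, 1, 1, 1); (0, 1, 1, 1))


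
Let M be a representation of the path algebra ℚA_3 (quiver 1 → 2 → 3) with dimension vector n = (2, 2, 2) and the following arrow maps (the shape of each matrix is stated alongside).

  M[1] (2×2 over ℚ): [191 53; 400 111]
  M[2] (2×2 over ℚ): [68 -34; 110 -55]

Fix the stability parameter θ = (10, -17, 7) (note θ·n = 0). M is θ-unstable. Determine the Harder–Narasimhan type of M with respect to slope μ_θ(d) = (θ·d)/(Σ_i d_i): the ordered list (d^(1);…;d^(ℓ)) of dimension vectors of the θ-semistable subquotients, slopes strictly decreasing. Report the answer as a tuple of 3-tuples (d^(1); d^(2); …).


Interval decomposition of M: I[1,2], I[1,3], I[3,3].
HN type (ℓ=2): μ^(1)=7; μ^(2)=-7/2

((0, 0, 2); (2, 2, 0))


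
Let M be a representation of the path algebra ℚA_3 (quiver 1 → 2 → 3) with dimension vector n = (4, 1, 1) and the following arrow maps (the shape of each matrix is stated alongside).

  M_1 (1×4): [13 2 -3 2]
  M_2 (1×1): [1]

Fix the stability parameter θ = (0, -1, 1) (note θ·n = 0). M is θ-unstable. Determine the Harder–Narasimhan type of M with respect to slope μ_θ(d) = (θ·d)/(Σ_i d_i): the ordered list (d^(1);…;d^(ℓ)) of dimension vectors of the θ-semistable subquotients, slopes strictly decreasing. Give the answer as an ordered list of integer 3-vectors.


Barcode: M ≅ I[1,1]^3, I[1,3]. HN layers by μ_θ (3 steps, strictly decreasing):
  μ^(1)=1; μ^(2)=0; μ^(3)=-1/2

((0, 0, 1); (3, 0, 0); (1, 1, 0))


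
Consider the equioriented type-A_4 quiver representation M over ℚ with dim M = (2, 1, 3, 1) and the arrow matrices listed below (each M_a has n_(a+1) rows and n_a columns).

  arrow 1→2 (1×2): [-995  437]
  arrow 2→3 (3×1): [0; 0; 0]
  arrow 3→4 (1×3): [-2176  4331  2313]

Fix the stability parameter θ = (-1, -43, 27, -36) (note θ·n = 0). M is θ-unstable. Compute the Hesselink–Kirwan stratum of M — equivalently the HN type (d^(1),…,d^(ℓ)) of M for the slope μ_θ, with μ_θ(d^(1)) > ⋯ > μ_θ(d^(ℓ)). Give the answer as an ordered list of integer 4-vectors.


Via rank(M_{q-1}∘⋯∘M_p): M ≅ I[1,1], I[1,2], I[3,3]^2, I[3,4].
μ_θ-semistable layers: μ^(1)=27; μ^(2)=-1; μ^(3)=-9/2; μ^(4)=-22

((0, 0, 2, 0); (1, 0, 0, 0); (0, 0, 1, 1); (1, 1, 0, 0))


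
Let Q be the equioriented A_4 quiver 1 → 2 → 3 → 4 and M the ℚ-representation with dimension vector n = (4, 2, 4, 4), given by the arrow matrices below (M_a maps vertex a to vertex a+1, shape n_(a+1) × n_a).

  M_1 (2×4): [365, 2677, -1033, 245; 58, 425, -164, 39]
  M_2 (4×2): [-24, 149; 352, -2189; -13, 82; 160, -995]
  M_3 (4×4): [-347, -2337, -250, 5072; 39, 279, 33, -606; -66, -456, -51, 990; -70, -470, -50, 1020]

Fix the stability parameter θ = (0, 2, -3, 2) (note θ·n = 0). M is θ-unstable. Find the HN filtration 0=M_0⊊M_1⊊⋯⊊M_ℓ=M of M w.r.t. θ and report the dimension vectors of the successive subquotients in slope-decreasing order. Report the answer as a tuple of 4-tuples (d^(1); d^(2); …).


Interval decomposition of M: I[1,1]^2, I[1,4]^2, I[3,3]^2, I[4,4]^2.
HN type (ℓ=4): μ^(1)=2; μ^(2)=0; μ^(3)=-1/3; μ^(4)=-3

((0, 0, 0, 4); (2, 0, 0, 0); (2, 2, 2, 0); (0, 0, 2, 0))


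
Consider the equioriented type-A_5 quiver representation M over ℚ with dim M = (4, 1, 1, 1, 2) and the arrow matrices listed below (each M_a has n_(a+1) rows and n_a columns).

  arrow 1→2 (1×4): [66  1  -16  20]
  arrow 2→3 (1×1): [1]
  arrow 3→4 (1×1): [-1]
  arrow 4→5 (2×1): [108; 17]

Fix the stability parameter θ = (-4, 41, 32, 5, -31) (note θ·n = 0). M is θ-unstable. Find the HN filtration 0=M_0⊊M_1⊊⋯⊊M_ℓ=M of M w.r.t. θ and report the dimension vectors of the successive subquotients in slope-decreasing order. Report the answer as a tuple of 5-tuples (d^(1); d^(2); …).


Via rank(M_{q-1}∘⋯∘M_p): M ≅ I[1,1]^3, I[1,5], I[5,5].
μ_θ-semistable layers: μ^(1)=47/4; μ^(2)=-4; μ^(3)=-31

((0, 1, 1, 1, 1); (4, 0, 0, 0, 0); (0, 0, 0, 0, 1))


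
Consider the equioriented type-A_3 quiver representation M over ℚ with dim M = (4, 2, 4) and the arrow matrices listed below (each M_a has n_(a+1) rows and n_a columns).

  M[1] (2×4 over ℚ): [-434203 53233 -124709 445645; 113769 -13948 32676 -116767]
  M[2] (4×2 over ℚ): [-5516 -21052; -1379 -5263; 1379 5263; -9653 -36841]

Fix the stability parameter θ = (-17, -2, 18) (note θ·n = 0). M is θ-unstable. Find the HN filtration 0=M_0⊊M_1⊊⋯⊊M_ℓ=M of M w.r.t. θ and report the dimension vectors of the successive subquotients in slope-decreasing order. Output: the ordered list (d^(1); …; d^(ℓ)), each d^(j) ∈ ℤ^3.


Barcode: M ≅ I[1,1]^2, I[1,2], I[1,3], I[3,3]^3. HN layers by μ_θ (3 steps, strictly decreasing):
  μ^(1)=18; μ^(2)=-2; μ^(3)=-17

((0, 0, 4); (0, 2, 0); (4, 0, 0))


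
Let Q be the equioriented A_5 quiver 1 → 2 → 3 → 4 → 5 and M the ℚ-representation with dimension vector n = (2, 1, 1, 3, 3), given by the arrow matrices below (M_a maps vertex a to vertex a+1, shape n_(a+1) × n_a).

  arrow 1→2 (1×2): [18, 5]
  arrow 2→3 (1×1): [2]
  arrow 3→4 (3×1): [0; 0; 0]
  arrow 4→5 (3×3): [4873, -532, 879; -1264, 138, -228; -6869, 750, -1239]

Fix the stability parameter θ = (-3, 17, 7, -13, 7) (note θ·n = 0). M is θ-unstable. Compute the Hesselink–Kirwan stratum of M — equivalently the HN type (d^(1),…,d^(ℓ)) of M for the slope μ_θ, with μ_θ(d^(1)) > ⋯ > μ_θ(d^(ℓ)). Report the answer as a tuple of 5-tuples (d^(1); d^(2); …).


Interval decomposition of M: I[1,1], I[1,3], I[4,4], I[4,5]^2, I[5,5].
HN type (ℓ=4): μ^(1)=12; μ^(2)=7; μ^(3)=-3; μ^(4)=-13

((0, 1, 1, 0, 0); (0, 0, 0, 0, 3); (2, 0, 0, 0, 0); (0, 0, 0, 3, 0))


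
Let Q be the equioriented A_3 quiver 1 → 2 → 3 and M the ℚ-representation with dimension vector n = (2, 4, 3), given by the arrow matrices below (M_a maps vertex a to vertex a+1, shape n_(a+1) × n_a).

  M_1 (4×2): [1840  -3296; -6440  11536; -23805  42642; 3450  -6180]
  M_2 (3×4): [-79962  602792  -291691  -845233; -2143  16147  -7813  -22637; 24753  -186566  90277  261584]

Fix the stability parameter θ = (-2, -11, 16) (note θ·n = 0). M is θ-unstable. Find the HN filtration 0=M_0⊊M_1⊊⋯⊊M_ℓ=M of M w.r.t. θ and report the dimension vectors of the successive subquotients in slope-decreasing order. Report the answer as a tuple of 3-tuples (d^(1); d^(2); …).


Interval decomposition of M: I[1,1], I[1,3], I[2,2], I[2,3]^2.
HN type (ℓ=4): μ^(1)=16; μ^(2)=-2; μ^(3)=-13/2; μ^(4)=-11

((0, 0, 3); (1, 0, 0); (1, 1, 0); (0, 3, 0))


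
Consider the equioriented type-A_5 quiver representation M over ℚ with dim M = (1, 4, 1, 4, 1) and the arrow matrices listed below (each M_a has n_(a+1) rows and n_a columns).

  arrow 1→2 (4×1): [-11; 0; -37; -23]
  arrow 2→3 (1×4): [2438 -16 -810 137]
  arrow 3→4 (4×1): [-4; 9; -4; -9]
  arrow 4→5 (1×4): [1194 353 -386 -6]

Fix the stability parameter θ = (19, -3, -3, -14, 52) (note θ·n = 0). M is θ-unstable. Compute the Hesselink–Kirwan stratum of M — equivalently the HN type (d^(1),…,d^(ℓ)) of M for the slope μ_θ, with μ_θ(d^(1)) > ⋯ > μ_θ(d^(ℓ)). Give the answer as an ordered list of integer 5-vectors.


Via rank(M_{q-1}∘⋯∘M_p): M ≅ I[1,5], I[2,2]^3, I[4,4]^3.
μ_θ-semistable layers: μ^(1)=52; μ^(2)=-1/4; μ^(3)=-3; μ^(4)=-14

((0, 0, 0, 0, 1); (1, 1, 1, 1, 0); (0, 3, 0, 0, 0); (0, 0, 0, 3, 0))


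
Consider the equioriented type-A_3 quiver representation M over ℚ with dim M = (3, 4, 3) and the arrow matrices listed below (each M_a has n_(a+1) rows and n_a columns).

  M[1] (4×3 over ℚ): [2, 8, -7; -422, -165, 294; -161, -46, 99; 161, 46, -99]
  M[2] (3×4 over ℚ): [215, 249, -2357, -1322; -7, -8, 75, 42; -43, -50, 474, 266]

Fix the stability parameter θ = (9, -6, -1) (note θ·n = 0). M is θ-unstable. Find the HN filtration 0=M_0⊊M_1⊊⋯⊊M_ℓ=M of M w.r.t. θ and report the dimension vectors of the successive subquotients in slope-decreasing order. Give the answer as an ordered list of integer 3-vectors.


Interval decomposition of M: I[1,3]^3, I[2,2].
HN type (ℓ=2): μ^(1)=2/3; μ^(2)=-6

((3, 3, 3); (0, 1, 0))


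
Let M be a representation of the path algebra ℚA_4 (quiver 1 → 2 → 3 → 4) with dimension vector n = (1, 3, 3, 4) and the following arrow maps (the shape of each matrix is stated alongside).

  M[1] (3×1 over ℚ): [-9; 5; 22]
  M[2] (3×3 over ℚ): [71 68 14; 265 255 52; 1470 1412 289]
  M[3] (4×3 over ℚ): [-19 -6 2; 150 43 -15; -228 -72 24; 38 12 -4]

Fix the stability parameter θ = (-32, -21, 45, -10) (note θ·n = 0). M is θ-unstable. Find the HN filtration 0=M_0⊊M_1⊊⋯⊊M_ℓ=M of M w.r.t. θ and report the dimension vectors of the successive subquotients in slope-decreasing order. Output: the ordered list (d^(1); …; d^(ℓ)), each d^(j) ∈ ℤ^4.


Via rank(M_{q-1}∘⋯∘M_p): M ≅ I[1,4], I[2,3], I[2,4], I[4,4]^2.
μ_θ-semistable layers: μ^(1)=45; μ^(2)=35/2; μ^(3)=-10; μ^(4)=-21; μ^(5)=-32

((0, 0, 1, 0); (0, 0, 2, 2); (0, 0, 0, 2); (0, 3, 0, 0); (1, 0, 0, 0))


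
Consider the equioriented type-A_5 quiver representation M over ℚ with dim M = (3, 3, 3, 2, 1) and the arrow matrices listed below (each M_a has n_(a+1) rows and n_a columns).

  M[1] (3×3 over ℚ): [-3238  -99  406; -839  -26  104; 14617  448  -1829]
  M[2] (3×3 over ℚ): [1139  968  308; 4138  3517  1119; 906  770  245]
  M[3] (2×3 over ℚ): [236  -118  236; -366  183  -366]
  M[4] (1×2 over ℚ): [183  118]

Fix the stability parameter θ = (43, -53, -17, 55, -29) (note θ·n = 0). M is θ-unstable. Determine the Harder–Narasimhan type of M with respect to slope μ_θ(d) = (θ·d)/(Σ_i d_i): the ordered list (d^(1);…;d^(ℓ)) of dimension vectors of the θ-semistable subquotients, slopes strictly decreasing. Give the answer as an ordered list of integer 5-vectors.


Via rank(M_{q-1}∘⋯∘M_p): M ≅ I[1,3]^2, I[1,4], I[4,5].
μ_θ-semistable layers: μ^(1)=55; μ^(2)=13; μ^(3)=-9

((0, 0, 0, 1, 0); (0, 0, 0, 1, 1); (3, 3, 3, 0, 0))


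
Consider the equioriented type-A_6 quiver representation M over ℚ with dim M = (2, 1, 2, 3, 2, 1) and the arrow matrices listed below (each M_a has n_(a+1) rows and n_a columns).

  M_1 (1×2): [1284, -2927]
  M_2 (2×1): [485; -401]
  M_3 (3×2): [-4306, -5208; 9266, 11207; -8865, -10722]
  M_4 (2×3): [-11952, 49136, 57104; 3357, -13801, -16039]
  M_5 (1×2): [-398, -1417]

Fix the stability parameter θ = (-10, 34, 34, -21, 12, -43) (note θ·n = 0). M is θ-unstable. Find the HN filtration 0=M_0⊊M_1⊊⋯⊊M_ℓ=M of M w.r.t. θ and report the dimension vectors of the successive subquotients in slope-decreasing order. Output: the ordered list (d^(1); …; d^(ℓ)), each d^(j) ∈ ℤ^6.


Via rank(M_{q-1}∘⋯∘M_p): M ≅ I[1,1], I[1,4], I[3,6], I[4,4], I[5,5].
μ_θ-semistable layers: μ^(1)=47/3; μ^(2)=12; μ^(3)=-9/2; μ^(4)=-10; μ^(5)=-21

((0, 1, 1, 1, 0, 0); (0, 0, 0, 0, 1, 0); (0, 0, 1, 1, 1, 1); (2, 0, 0, 0, 0, 0); (0, 0, 0, 1, 0, 0))


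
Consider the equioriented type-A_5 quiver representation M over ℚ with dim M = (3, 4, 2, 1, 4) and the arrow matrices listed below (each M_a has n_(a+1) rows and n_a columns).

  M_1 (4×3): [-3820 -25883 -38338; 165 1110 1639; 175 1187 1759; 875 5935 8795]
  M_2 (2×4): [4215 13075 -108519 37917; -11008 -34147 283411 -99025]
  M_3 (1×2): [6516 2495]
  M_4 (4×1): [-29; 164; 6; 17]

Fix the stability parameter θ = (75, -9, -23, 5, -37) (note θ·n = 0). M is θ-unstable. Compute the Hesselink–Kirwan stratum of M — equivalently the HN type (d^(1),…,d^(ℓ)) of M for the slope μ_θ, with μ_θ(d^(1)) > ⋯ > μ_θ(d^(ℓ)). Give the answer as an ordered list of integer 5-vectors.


Interval decomposition of M: I[1,1], I[1,3], I[1,5], I[2,2]^2, I[5,5]^3.
HN type (ℓ=5): μ^(1)=75; μ^(2)=43/3; μ^(3)=11/5; μ^(4)=-9; μ^(5)=-37

((1, 0, 0, 0, 0); (1, 1, 1, 0, 0); (1, 1, 1, 1, 1); (0, 2, 0, 0, 0); (0, 0, 0, 0, 3))


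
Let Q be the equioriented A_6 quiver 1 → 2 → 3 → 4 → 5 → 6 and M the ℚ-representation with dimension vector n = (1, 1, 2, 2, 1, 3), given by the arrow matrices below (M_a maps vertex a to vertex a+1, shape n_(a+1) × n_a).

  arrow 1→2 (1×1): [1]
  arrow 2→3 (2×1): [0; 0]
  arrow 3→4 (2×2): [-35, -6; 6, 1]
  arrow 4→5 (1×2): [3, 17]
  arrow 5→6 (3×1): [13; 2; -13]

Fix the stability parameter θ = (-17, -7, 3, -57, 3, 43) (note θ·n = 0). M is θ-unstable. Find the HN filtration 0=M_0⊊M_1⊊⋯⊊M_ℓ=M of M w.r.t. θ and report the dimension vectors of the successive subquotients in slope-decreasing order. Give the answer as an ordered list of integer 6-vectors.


Via rank(M_{q-1}∘⋯∘M_p): M ≅ I[1,2], I[3,4], I[3,6], I[6,6]^2.
μ_θ-semistable layers: μ^(1)=43; μ^(2)=3; μ^(3)=-7; μ^(4)=-17; μ^(5)=-27

((0, 0, 0, 0, 0, 3); (0, 0, 0, 0, 1, 0); (0, 1, 0, 0, 0, 0); (1, 0, 0, 0, 0, 0); (0, 0, 2, 2, 0, 0))


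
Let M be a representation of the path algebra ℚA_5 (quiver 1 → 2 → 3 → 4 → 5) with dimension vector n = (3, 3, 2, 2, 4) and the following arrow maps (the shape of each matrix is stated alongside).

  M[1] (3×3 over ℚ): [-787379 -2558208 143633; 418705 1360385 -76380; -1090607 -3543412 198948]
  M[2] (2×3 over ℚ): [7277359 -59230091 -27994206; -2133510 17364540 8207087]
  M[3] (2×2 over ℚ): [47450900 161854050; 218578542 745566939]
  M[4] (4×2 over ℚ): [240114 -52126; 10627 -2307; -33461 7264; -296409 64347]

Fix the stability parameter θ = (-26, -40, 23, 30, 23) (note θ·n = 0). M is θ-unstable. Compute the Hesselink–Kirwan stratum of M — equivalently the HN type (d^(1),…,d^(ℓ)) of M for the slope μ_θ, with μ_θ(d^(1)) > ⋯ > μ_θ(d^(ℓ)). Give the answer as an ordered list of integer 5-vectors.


Via rank(M_{q-1}∘⋯∘M_p): M ≅ I[1,2], I[1,3], I[1,5], I[4,5], I[5,5]^2.
μ_θ-semistable layers: μ^(1)=53/2; μ^(2)=23; μ^(3)=-33

((0, 0, 0, 2, 2); (0, 0, 2, 0, 2); (3, 3, 0, 0, 0))


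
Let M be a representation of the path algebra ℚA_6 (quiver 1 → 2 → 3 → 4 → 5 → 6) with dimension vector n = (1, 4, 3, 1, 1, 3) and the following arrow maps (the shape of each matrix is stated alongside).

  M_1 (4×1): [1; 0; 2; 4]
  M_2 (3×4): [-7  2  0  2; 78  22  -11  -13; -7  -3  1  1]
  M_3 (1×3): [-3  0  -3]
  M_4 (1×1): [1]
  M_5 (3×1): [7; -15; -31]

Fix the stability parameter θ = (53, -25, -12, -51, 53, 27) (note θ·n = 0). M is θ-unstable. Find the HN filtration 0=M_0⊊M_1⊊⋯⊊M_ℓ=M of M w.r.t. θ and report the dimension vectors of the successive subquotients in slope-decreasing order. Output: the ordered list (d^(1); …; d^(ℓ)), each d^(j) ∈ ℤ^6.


Interval decomposition of M: I[1,3], I[2,2], I[2,3], I[2,6], I[6,6]^2.
HN type (ℓ=6): μ^(1)=40; μ^(2)=27; μ^(3)=16/3; μ^(4)=-12; μ^(5)=-25; μ^(6)=-88/3

((0, 0, 0, 0, 1, 1); (0, 0, 0, 0, 0, 2); (1, 1, 1, 0, 0, 0); (0, 0, 1, 0, 0, 0); (0, 2, 0, 0, 0, 0); (0, 1, 1, 1, 0, 0))


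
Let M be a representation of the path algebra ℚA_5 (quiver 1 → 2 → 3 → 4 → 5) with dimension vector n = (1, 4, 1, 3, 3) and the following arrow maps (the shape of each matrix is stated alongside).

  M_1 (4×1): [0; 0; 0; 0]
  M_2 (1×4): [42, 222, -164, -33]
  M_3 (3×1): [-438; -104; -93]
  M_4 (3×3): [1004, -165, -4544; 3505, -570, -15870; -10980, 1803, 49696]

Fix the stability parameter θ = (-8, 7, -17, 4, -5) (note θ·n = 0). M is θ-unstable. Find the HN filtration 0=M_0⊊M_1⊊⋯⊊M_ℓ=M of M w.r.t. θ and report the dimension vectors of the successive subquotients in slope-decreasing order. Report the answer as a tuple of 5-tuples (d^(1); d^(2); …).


Interval decomposition of M: I[1,1], I[2,2]^3, I[2,4], I[4,5]^2, I[5,5].
HN type (ℓ=5): μ^(1)=7; μ^(2)=4; μ^(3)=-1/2; μ^(4)=-5; μ^(5)=-8

((0, 3, 0, 0, 0); (0, 0, 0, 1, 0); (0, 0, 0, 2, 2); (0, 1, 1, 0, 1); (1, 0, 0, 0, 0))


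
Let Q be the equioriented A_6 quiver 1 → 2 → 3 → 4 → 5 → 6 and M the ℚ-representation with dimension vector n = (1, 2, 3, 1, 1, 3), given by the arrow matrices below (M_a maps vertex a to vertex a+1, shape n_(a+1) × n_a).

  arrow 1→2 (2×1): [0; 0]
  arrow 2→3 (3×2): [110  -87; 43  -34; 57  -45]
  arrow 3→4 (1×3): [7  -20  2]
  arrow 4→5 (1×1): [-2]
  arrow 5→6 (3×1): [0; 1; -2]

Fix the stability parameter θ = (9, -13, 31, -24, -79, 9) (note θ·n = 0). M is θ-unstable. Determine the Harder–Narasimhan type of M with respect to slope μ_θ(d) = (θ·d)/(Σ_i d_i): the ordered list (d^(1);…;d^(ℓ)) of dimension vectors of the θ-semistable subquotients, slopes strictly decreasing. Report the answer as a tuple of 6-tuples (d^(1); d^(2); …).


Via rank(M_{q-1}∘⋯∘M_p): M ≅ I[1,1], I[2,3], I[2,6], I[3,3], I[6,6]^2.
μ_θ-semistable layers: μ^(1)=31; μ^(2)=9; μ^(3)=-13; μ^(4)=-85/4

((0, 0, 2, 0, 0, 0); (1, 0, 0, 0, 0, 3); (0, 1, 0, 0, 0, 0); (0, 1, 1, 1, 1, 0))


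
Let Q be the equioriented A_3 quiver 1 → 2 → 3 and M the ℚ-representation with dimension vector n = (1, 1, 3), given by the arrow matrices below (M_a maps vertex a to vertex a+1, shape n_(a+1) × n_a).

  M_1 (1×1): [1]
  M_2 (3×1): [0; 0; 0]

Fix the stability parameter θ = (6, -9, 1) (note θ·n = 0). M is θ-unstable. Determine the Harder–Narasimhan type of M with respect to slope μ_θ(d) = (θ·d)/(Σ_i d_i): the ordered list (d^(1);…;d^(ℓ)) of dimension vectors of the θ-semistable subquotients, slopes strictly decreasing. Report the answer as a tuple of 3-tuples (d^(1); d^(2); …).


Barcode: M ≅ I[1,2], I[3,3]^3. HN layers by μ_θ (2 steps, strictly decreasing):
  μ^(1)=1; μ^(2)=-3/2

((0, 0, 3); (1, 1, 0))


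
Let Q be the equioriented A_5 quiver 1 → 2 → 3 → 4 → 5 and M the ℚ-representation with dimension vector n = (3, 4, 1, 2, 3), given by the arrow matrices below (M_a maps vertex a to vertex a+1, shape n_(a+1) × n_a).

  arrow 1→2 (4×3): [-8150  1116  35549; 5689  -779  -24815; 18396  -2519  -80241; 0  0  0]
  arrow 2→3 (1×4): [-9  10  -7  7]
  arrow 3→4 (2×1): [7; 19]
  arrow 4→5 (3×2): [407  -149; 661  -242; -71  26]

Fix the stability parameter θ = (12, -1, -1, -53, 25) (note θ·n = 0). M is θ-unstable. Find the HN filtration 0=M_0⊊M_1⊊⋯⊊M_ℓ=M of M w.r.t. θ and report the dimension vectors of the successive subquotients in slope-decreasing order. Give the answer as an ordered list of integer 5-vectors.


Via rank(M_{q-1}∘⋯∘M_p): M ≅ I[1,2]^2, I[1,5], I[2,2], I[4,5], I[5,5].
μ_θ-semistable layers: μ^(1)=25; μ^(2)=11/2; μ^(3)=-1; μ^(4)=-43/4; μ^(5)=-53

((0, 0, 0, 0, 3); (2, 2, 0, 0, 0); (0, 1, 0, 0, 0); (1, 1, 1, 1, 0); (0, 0, 0, 1, 0))


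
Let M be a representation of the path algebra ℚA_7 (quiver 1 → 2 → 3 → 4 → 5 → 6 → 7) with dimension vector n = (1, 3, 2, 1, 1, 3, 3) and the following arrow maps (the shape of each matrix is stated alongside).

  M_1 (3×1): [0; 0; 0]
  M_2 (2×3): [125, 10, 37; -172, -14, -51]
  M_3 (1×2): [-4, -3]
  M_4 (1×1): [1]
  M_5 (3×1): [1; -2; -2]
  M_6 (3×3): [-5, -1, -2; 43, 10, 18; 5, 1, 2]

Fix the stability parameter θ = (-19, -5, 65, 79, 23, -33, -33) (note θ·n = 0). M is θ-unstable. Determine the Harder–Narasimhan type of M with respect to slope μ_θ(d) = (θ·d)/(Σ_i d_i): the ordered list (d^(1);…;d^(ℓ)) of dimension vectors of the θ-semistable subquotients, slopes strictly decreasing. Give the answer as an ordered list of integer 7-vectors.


Interval decomposition of M: I[1,1], I[2,2], I[2,3], I[2,7], I[6,6], I[6,7], I[7,7].
HN type (ℓ=5): μ^(1)=65; μ^(2)=101/5; μ^(3)=-5; μ^(4)=-19; μ^(5)=-33

((0, 0, 1, 0, 0, 0, 0); (0, 0, 1, 1, 1, 1, 1); (0, 3, 0, 0, 0, 0, 0); (1, 0, 0, 0, 0, 0, 0); (0, 0, 0, 0, 0, 2, 2))


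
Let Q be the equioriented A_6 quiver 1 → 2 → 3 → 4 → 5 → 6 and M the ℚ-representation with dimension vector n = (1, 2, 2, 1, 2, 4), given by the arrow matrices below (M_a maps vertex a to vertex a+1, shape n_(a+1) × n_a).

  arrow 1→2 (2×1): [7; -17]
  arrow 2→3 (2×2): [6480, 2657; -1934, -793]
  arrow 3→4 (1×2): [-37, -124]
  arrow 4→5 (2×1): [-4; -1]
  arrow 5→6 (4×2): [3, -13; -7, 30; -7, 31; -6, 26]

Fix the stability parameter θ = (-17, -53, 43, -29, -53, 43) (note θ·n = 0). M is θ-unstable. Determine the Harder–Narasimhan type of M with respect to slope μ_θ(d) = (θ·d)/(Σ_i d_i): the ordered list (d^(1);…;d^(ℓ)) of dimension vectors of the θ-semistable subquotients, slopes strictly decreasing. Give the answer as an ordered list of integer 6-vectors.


Barcode: M ≅ I[1,6], I[2,3], I[5,6], I[6,6]^2. HN layers by μ_θ (4 steps, strictly decreasing):
  μ^(1)=43; μ^(2)=-13; μ^(3)=-35; μ^(4)=-53

((0, 0, 1, 0, 0, 4); (0, 0, 1, 1, 1, 0); (1, 1, 0, 0, 0, 0); (0, 1, 0, 0, 1, 0))


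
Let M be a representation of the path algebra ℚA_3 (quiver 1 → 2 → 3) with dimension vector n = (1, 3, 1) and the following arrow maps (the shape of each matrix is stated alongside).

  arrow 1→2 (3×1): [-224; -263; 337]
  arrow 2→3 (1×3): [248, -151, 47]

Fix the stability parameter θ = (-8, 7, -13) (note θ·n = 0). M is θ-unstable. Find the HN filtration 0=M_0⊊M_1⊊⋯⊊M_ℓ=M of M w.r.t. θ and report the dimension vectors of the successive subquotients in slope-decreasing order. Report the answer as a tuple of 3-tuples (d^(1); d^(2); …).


Interval decomposition of M: I[1,2], I[2,2], I[2,3].
HN type (ℓ=3): μ^(1)=7; μ^(2)=-3; μ^(3)=-8

((0, 2, 0); (0, 1, 1); (1, 0, 0))


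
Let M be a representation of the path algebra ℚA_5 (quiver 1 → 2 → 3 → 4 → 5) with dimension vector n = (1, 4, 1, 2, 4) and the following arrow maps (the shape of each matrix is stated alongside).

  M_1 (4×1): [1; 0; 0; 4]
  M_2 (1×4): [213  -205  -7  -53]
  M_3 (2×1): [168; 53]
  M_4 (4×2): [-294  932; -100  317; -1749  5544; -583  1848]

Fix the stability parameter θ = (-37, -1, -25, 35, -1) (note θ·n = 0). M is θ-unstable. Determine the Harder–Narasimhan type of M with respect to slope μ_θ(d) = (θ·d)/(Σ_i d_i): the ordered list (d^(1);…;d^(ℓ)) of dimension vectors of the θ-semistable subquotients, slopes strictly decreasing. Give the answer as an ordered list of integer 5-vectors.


Interval decomposition of M: I[1,5], I[2,2]^3, I[4,5], I[5,5]^2.
HN type (ℓ=4): μ^(1)=17; μ^(2)=-1; μ^(3)=-13; μ^(4)=-37

((0, 0, 0, 2, 2); (0, 3, 0, 0, 2); (0, 1, 1, 0, 0); (1, 0, 0, 0, 0))


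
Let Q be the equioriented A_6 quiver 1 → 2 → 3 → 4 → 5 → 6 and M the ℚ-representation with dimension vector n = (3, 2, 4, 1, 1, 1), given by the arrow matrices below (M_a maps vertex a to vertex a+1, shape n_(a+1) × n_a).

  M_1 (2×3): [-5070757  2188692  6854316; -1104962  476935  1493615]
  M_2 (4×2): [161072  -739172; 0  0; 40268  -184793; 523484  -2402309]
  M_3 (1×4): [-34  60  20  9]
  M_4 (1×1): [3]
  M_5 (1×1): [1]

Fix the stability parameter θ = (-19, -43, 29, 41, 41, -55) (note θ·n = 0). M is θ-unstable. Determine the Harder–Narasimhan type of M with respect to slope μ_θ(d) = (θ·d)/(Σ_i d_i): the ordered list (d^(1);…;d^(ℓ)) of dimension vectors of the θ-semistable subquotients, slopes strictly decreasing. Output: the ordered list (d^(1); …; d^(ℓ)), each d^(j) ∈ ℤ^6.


Via rank(M_{q-1}∘⋯∘M_p): M ≅ I[1,1], I[1,2], I[1,6], I[3,3]^3.
μ_θ-semistable layers: μ^(1)=29; μ^(2)=14; μ^(3)=-19; μ^(4)=-31

((0, 0, 3, 0, 0, 0); (0, 0, 1, 1, 1, 1); (1, 0, 0, 0, 0, 0); (2, 2, 0, 0, 0, 0))


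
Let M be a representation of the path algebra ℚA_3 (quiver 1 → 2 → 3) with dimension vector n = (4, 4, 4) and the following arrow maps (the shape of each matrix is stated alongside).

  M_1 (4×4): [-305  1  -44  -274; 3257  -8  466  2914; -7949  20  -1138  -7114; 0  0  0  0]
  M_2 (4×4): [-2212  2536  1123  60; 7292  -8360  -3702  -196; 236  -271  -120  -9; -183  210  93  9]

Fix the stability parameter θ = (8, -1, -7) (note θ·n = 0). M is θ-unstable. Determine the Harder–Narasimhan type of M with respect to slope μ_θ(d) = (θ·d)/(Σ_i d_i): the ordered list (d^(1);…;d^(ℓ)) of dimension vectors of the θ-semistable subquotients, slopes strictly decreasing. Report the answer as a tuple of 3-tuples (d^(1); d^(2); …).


Barcode: M ≅ I[1,1]^2, I[1,3]^2, I[2,2], I[2,3], I[3,3]. HN layers by μ_θ (5 steps, strictly decreasing):
  μ^(1)=8; μ^(2)=0; μ^(3)=-1; μ^(4)=-4; μ^(5)=-7

((2, 0, 0); (2, 2, 2); (0, 1, 0); (0, 1, 1); (0, 0, 1))


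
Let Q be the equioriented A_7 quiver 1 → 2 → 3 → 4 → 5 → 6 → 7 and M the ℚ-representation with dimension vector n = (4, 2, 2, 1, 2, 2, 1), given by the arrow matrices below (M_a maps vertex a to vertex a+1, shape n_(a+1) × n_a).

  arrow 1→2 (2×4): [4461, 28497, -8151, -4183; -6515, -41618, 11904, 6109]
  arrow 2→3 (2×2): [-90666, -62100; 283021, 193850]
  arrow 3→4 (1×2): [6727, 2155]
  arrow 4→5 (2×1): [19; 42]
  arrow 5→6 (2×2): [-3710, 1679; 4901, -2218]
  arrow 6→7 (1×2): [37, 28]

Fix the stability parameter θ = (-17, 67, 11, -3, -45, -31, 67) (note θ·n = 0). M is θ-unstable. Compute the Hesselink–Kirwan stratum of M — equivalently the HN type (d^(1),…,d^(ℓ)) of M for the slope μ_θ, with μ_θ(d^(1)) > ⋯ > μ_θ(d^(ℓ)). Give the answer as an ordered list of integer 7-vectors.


Via rank(M_{q-1}∘⋯∘M_p): M ≅ I[1,1]^2, I[1,2], I[1,6], I[3,3], I[5,7].
μ_θ-semistable layers: μ^(1)=67; μ^(2)=11; μ^(3)=-1/5; μ^(4)=-17; μ^(5)=-31; μ^(6)=-45

((0, 1, 0, 0, 0, 0, 1); (0, 0, 1, 0, 0, 0, 0); (0, 1, 1, 1, 1, 1, 0); (4, 0, 0, 0, 0, 0, 0); (0, 0, 0, 0, 0, 1, 0); (0, 0, 0, 0, 1, 0, 0))


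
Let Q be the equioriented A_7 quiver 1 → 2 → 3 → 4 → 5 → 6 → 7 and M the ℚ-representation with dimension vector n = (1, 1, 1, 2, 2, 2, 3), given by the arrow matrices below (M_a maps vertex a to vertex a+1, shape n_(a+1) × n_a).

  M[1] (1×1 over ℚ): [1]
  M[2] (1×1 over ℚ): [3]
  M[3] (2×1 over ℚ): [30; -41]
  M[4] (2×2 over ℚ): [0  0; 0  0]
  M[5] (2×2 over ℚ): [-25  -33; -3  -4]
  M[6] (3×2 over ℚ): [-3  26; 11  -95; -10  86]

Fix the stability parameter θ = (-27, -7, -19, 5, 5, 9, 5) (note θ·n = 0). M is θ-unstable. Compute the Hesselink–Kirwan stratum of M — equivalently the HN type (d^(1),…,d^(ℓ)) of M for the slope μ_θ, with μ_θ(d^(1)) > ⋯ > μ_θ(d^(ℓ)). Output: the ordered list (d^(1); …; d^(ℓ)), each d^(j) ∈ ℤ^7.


Barcode: M ≅ I[1,4], I[4,4], I[5,7]^2, I[7,7]. HN layers by μ_θ (4 steps, strictly decreasing):
  μ^(1)=7; μ^(2)=5; μ^(3)=-13; μ^(4)=-27

((0, 0, 0, 0, 0, 2, 2); (0, 0, 0, 2, 2, 0, 1); (0, 1, 1, 0, 0, 0, 0); (1, 0, 0, 0, 0, 0, 0))


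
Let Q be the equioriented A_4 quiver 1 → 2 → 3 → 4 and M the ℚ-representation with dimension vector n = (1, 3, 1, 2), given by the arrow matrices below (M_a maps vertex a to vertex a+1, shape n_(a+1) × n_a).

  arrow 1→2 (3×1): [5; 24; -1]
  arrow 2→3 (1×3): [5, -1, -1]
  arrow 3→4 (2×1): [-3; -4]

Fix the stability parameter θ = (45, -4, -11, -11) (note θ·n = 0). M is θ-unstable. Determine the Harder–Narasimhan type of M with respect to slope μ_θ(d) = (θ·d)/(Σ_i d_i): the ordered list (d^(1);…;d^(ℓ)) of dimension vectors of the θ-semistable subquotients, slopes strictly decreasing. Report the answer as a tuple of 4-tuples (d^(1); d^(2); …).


Barcode: M ≅ I[1,4], I[2,2]^2, I[4,4]. HN layers by μ_θ (3 steps, strictly decreasing):
  μ^(1)=19/4; μ^(2)=-4; μ^(3)=-11

((1, 1, 1, 1); (0, 2, 0, 0); (0, 0, 0, 1))


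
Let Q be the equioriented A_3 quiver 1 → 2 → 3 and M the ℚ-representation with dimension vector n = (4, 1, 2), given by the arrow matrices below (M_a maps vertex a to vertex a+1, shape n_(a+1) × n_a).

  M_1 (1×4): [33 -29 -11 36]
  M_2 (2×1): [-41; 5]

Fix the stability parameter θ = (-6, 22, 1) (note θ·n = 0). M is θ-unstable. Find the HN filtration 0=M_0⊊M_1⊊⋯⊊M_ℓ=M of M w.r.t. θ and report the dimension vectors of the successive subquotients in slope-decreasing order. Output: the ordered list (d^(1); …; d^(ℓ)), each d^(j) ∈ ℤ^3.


Barcode: M ≅ I[1,1]^3, I[1,3], I[3,3]. HN layers by μ_θ (3 steps, strictly decreasing):
  μ^(1)=23/2; μ^(2)=1; μ^(3)=-6

((0, 1, 1); (0, 0, 1); (4, 0, 0))


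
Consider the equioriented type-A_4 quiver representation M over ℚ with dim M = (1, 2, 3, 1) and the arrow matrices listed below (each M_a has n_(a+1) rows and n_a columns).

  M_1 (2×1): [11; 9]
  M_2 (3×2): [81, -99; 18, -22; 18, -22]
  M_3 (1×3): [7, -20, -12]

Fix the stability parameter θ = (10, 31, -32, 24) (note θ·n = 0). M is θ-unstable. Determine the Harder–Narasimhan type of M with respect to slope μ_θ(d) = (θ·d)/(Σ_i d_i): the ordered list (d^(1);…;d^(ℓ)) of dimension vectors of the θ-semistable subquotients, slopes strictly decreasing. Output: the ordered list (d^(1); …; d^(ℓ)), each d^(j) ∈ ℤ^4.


Interval decomposition of M: I[1,2], I[2,4], I[3,3]^2.
HN type (ℓ=5): μ^(1)=31; μ^(2)=24; μ^(3)=10; μ^(4)=-1/2; μ^(5)=-32

((0, 1, 0, 0); (0, 0, 0, 1); (1, 0, 0, 0); (0, 1, 1, 0); (0, 0, 2, 0))


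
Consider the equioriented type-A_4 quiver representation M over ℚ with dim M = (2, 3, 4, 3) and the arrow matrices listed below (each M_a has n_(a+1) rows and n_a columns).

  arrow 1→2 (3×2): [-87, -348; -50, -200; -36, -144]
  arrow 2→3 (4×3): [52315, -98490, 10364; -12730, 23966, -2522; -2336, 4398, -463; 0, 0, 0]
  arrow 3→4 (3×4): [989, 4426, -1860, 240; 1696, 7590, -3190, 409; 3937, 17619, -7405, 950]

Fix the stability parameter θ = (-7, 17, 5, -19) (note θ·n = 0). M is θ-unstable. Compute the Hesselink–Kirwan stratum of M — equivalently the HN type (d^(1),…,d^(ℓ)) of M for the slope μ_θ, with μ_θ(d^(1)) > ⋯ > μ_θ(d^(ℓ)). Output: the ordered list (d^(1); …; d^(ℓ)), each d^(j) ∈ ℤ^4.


Barcode: M ≅ I[1,1], I[1,4], I[2,3], I[2,4], I[3,4]. HN layers by μ_θ (3 steps, strictly decreasing):
  μ^(1)=11; μ^(2)=1; μ^(3)=-7

((0, 1, 1, 0); (0, 2, 2, 2); (2, 0, 1, 1))


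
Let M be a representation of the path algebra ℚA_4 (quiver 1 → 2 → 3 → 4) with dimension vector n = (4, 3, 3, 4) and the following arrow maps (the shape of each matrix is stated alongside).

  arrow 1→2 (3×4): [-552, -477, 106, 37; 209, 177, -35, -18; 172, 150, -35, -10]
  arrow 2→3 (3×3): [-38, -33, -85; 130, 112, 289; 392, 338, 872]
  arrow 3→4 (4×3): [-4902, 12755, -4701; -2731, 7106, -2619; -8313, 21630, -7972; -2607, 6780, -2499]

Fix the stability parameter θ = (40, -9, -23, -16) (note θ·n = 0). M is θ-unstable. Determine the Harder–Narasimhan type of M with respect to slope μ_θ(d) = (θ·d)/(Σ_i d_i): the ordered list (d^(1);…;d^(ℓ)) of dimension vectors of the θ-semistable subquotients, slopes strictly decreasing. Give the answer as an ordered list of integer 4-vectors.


Interval decomposition of M: I[1,1], I[1,2], I[1,4]^2, I[3,4], I[4,4].
HN type (ℓ=5): μ^(1)=40; μ^(2)=31/2; μ^(3)=-2; μ^(4)=-16; μ^(5)=-23

((1, 0, 0, 0); (1, 1, 0, 0); (2, 2, 2, 2); (0, 0, 0, 2); (0, 0, 1, 0))


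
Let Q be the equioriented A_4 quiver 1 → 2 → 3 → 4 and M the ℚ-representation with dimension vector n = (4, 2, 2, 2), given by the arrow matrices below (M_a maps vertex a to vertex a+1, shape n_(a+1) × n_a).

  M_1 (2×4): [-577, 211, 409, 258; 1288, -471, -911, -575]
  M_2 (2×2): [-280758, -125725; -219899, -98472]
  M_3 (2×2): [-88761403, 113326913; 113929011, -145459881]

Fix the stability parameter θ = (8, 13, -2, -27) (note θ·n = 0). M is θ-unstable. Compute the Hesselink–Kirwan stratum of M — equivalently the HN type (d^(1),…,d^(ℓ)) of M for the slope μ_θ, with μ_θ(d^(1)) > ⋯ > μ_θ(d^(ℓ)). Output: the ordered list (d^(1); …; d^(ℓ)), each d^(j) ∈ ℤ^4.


Via rank(M_{q-1}∘⋯∘M_p): M ≅ I[1,1]^2, I[1,3], I[1,4], I[4,4].
μ_θ-semistable layers: μ^(1)=8; μ^(2)=19/3; μ^(3)=-2; μ^(4)=-27

((2, 0, 0, 0); (1, 1, 1, 0); (1, 1, 1, 1); (0, 0, 0, 1))


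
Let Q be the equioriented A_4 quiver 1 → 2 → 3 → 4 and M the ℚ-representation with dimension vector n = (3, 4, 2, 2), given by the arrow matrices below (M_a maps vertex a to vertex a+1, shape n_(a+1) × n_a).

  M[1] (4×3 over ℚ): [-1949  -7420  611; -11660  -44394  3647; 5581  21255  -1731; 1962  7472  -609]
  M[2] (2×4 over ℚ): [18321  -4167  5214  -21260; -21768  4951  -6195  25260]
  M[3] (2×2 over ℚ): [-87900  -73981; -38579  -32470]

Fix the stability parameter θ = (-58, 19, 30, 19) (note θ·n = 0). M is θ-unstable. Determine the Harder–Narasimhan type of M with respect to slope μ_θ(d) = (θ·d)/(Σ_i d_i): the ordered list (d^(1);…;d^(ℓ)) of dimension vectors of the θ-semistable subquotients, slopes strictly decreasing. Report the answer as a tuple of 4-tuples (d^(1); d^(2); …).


Via rank(M_{q-1}∘⋯∘M_p): M ≅ I[1,2], I[1,4]^2, I[2,2].
μ_θ-semistable layers: μ^(1)=49/2; μ^(2)=19; μ^(3)=-58

((0, 0, 2, 2); (0, 4, 0, 0); (3, 0, 0, 0))


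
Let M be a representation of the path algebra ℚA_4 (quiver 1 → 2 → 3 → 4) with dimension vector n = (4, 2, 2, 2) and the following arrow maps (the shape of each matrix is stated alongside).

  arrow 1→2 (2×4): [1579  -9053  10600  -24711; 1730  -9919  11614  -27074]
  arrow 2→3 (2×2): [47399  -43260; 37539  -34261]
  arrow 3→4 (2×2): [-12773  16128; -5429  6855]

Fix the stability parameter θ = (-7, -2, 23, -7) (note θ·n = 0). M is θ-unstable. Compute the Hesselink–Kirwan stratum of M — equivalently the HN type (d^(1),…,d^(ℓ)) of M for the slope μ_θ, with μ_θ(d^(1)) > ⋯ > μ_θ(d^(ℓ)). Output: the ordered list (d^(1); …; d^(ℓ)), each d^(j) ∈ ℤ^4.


Via rank(M_{q-1}∘⋯∘M_p): M ≅ I[1,1]^2, I[1,4]^2.
μ_θ-semistable layers: μ^(1)=8; μ^(2)=-2; μ^(3)=-7

((0, 0, 2, 2); (0, 2, 0, 0); (4, 0, 0, 0))


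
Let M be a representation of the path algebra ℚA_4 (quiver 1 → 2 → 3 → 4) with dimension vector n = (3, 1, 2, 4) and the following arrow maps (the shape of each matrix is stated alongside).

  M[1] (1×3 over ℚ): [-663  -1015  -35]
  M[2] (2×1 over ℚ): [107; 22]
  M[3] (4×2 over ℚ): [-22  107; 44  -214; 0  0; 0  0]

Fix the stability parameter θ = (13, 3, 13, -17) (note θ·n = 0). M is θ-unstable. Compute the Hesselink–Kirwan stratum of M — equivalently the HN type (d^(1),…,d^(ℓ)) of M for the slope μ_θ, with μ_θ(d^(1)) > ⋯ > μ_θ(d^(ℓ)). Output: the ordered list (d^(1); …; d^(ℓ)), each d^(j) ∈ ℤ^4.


Barcode: M ≅ I[1,1]^2, I[1,3], I[3,4], I[4,4]^3. HN layers by μ_θ (4 steps, strictly decreasing):
  μ^(1)=13; μ^(2)=8; μ^(3)=-2; μ^(4)=-17

((2, 0, 1, 0); (1, 1, 0, 0); (0, 0, 1, 1); (0, 0, 0, 3))


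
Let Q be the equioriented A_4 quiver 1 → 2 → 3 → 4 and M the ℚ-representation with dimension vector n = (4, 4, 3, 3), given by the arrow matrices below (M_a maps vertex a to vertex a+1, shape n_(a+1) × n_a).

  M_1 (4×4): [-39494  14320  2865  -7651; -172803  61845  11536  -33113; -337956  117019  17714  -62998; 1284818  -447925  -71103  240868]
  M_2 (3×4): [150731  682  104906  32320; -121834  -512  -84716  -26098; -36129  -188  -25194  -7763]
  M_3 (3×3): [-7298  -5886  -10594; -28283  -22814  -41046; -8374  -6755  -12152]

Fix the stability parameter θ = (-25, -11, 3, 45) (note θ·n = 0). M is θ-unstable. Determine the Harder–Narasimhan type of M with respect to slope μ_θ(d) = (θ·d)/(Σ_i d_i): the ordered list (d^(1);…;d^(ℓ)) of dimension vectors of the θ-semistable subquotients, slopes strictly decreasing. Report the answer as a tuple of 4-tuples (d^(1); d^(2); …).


Via rank(M_{q-1}∘⋯∘M_p): M ≅ I[1,2], I[1,4]^3.
μ_θ-semistable layers: μ^(1)=45; μ^(2)=3; μ^(3)=-11; μ^(4)=-25

((0, 0, 0, 3); (0, 0, 3, 0); (0, 4, 0, 0); (4, 0, 0, 0))
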